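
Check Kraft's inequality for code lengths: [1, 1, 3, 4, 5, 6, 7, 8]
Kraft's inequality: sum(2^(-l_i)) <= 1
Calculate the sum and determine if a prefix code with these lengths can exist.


Sum = 2^(-1) + 2^(-1) + 2^(-3) + 2^(-4) + 2^(-5) + 2^(-6) + 2^(-7) + 2^(-8)
    = 0.5 + 0.5 + 0.125 + 0.0625 + 0.03125 + 0.015625 + 0.0078125 + 0.00390625
    = 319/256 = 1.24609375
Since 1.24609375 > 1, Kraft's inequality is NOT satisfied.
A prefix code with these lengths CANNOT exist.

Kraft sum = 1.24609375. Not satisfied.


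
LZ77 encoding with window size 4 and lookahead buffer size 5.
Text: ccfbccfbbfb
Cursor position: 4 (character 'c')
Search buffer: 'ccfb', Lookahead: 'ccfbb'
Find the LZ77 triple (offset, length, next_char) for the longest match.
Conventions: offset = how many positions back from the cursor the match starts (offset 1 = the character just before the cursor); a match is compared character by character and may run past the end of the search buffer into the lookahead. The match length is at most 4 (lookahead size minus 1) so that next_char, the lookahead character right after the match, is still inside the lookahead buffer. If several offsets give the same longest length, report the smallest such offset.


Try each offset into the search buffer:
  offset=1 (pos 3, char 'b'): match length 0
  offset=2 (pos 2, char 'f'): match length 0
  offset=3 (pos 1, char 'c'): match length 1
  offset=4 (pos 0, char 'c'): match length 4
Longest match has length 4 at offset 4.
next_char = character at position 4 + 4 = 8 -> 'b'

Best match: offset=4, length=4 (matching 'ccfb' starting at position 0)
LZ77 triple: (4, 4, 'b')


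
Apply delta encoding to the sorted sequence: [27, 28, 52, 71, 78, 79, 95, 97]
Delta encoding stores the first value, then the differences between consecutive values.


First value: 27
Deltas:
  28 - 27 = 1
  52 - 28 = 24
  71 - 52 = 19
  78 - 71 = 7
  79 - 78 = 1
  95 - 79 = 16
  97 - 95 = 2


Delta encoded: [27, 1, 24, 19, 7, 1, 16, 2]


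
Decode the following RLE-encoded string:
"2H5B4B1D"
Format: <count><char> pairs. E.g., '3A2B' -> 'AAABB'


Expanding each <count><char> pair:
  2H -> 'HH'
  5B -> 'BBBBB'
  4B -> 'BBBB'
  1D -> 'D'

Decoded = HHBBBBBBBBBD


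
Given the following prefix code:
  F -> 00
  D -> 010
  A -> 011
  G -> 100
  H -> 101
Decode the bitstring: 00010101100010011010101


Decoding step by step:
Bits 00 -> F
Bits 010 -> D
Bits 101 -> H
Bits 100 -> G
Bits 010 -> D
Bits 011 -> A
Bits 010 -> D
Bits 101 -> H


Decoded message: FDHGDADH


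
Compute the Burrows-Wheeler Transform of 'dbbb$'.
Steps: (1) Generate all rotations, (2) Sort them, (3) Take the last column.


Rotations (sorted):
  0: $dbbb -> last char: b
  1: b$dbb -> last char: b
  2: bb$db -> last char: b
  3: bbb$d -> last char: d
  4: dbbb$ -> last char: $


BWT = bbbd$


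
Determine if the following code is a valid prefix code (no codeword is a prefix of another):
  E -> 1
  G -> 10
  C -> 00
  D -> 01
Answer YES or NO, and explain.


Checking each pair (does one codeword prefix another?):
  E='1' vs G='10': prefix -- VIOLATION

NO -- this is NOT a valid prefix code. E (1) is a prefix of G (10).


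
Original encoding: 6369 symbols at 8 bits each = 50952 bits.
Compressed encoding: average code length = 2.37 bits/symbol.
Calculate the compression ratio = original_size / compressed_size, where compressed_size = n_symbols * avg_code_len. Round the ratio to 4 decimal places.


original_size = n_symbols * orig_bits = 6369 * 8 = 50952 bits
compressed_size = n_symbols * avg_code_len = 6369 * 2.37 = 15094.53 bits
ratio = original_size / compressed_size = 50952 / 15094.53 = 3.3755

Compression ratio = 3.3755


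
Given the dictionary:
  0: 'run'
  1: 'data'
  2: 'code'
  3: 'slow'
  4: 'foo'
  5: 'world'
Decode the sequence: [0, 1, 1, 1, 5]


Look up each index in the dictionary:
  0 -> 'run'
  1 -> 'data'
  1 -> 'data'
  1 -> 'data'
  5 -> 'world'

Decoded: "run data data data world"


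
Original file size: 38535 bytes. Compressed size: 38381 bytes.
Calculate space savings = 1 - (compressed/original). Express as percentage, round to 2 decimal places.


ratio = compressed/original = 38381/38535 = 0.996004
savings = 1 - ratio = 1 - 0.996004 = 0.003996
as a percentage: 0.003996 * 100 = 0.4%

Space savings = 1 - 38381/38535 = 0.4%


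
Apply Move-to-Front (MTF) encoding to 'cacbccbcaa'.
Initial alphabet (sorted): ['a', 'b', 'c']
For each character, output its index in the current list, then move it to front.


MTF encoding:
'c': index 2 in ['a', 'b', 'c'] -> ['c', 'a', 'b']
'a': index 1 in ['c', 'a', 'b'] -> ['a', 'c', 'b']
'c': index 1 in ['a', 'c', 'b'] -> ['c', 'a', 'b']
'b': index 2 in ['c', 'a', 'b'] -> ['b', 'c', 'a']
'c': index 1 in ['b', 'c', 'a'] -> ['c', 'b', 'a']
'c': index 0 in ['c', 'b', 'a'] -> ['c', 'b', 'a']
'b': index 1 in ['c', 'b', 'a'] -> ['b', 'c', 'a']
'c': index 1 in ['b', 'c', 'a'] -> ['c', 'b', 'a']
'a': index 2 in ['c', 'b', 'a'] -> ['a', 'c', 'b']
'a': index 0 in ['a', 'c', 'b'] -> ['a', 'c', 'b']


Output: [2, 1, 1, 2, 1, 0, 1, 1, 2, 0]


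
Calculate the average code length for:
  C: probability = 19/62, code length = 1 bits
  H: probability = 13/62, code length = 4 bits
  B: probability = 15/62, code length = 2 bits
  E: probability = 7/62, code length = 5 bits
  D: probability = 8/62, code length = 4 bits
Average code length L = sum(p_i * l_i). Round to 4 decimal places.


Weighted contributions p_i * l_i:
  C: (19/62) * 1 = 19/62
  H: (13/62) * 4 = 52/62
  B: (15/62) * 2 = 30/62
  E: (7/62) * 5 = 35/62
  D: (8/62) * 4 = 32/62
Sum = (19 + 52 + 30 + 35 + 32)/62 = 168/62

L = 168/62 = 2.7097 bits/symbol


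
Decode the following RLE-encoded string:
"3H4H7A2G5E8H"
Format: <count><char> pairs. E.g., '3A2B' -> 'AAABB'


Expanding each <count><char> pair:
  3H -> 'HHH'
  4H -> 'HHHH'
  7A -> 'AAAAAAA'
  2G -> 'GG'
  5E -> 'EEEEE'
  8H -> 'HHHHHHHH'

Decoded = HHHHHHHAAAAAAAGGEEEEEHHHHHHHH


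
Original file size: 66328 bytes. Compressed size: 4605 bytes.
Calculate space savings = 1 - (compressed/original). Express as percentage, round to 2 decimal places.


ratio = compressed/original = 4605/66328 = 0.069428
savings = 1 - ratio = 1 - 0.069428 = 0.930572
as a percentage: 0.930572 * 100 = 93.06%

Space savings = 1 - 4605/66328 = 93.06%


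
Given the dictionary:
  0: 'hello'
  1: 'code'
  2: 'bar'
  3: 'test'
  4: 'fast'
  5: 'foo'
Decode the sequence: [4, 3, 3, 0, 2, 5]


Look up each index in the dictionary:
  4 -> 'fast'
  3 -> 'test'
  3 -> 'test'
  0 -> 'hello'
  2 -> 'bar'
  5 -> 'foo'

Decoded: "fast test test hello bar foo"


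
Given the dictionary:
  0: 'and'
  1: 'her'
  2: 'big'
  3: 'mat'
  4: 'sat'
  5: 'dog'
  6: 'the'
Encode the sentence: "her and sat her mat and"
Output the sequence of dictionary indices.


Look up each word in the dictionary:
  'her' -> 1
  'and' -> 0
  'sat' -> 4
  'her' -> 1
  'mat' -> 3
  'and' -> 0

Encoded: [1, 0, 4, 1, 3, 0]


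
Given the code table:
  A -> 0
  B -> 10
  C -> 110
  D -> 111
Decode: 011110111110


Decoding:
0 -> A
111 -> D
10 -> B
111 -> D
110 -> C


Result: ADBDC


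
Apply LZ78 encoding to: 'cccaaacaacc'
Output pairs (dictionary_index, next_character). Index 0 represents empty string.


LZ78 encoding steps:
Dictionary: {0: ''}
Step 1: w='' (idx 0), next='c' -> output (0, 'c'), add 'c' as idx 1
Step 2: w='c' (idx 1), next='c' -> output (1, 'c'), add 'cc' as idx 2
Step 3: w='' (idx 0), next='a' -> output (0, 'a'), add 'a' as idx 3
Step 4: w='a' (idx 3), next='a' -> output (3, 'a'), add 'aa' as idx 4
Step 5: w='c' (idx 1), next='a' -> output (1, 'a'), add 'ca' as idx 5
Step 6: w='a' (idx 3), next='c' -> output (3, 'c'), add 'ac' as idx 6
Step 7: w='c' (idx 1), end of input -> output (1, '')


Encoded: [(0, 'c'), (1, 'c'), (0, 'a'), (3, 'a'), (1, 'a'), (3, 'c'), (1, '')]


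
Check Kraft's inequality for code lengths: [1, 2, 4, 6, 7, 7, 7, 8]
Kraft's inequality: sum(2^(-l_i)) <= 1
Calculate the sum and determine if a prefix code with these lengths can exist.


Sum = 2^(-1) + 2^(-2) + 2^(-4) + 2^(-6) + 2^(-7) + 2^(-7) + 2^(-7) + 2^(-8)
    = 0.5 + 0.25 + 0.0625 + 0.015625 + 0.0078125 + 0.0078125 + 0.0078125 + 0.00390625
    = 219/256 = 0.85546875
Since 0.85546875 <= 1, Kraft's inequality IS satisfied.
A prefix code with these lengths CAN exist.

Kraft sum = 0.85546875. Satisfied.


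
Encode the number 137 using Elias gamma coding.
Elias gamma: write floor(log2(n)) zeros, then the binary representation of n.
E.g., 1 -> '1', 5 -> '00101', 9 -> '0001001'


num_bits = floor(log2(137)) + 1 = 8
leading_zeros = num_bits - 1 = 7
binary(137) = 10001001

Elias gamma(137) = '0000000' + '10001001' = 000000010001001 (15 bits)


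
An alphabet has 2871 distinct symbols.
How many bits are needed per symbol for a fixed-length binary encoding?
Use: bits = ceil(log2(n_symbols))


log2(2871) = 11.4873
Bracket: 2^11 = 2048 < 2871 <= 2^12 = 4096
So ceil(log2(2871)) = 12

bits = ceil(log2(2871)) = ceil(11.4873) = 12 bits


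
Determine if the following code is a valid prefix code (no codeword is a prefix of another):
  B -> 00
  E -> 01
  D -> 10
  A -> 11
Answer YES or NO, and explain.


Checking each pair (does one codeword prefix another?):
  B='00' vs E='01': no prefix
  B='00' vs D='10': no prefix
  B='00' vs A='11': no prefix
  E='01' vs B='00': no prefix
  E='01' vs D='10': no prefix
  E='01' vs A='11': no prefix
  D='10' vs B='00': no prefix
  D='10' vs E='01': no prefix
  D='10' vs A='11': no prefix
  A='11' vs B='00': no prefix
  A='11' vs E='01': no prefix
  A='11' vs D='10': no prefix
No violation found over all pairs.

YES -- this is a valid prefix code. No codeword is a prefix of any other codeword.


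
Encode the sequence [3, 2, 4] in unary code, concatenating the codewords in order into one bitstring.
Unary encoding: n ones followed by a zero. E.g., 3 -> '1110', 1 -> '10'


Encode each number as n ones followed by a terminating 0:
  3 -> 1110 (4 bits)
  2 -> 110 (3 bits)
  4 -> 11110 (5 bits)
Total length = 4 + 3 + 5 = 12 bits.

Unary([3, 2, 4]) = 111011011110 (12 bits)


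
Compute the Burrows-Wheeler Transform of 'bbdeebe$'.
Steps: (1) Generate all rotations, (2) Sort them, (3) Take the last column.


Rotations (sorted):
  0: $bbdeebe -> last char: e
  1: bbdeebe$ -> last char: $
  2: bdeebe$b -> last char: b
  3: be$bbdee -> last char: e
  4: deebe$bb -> last char: b
  5: e$bbdeeb -> last char: b
  6: ebe$bbde -> last char: e
  7: eebe$bbd -> last char: d


BWT = e$bebbed


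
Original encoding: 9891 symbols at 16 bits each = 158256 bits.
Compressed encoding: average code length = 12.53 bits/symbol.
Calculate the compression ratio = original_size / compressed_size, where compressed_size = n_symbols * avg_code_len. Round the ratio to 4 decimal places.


original_size = n_symbols * orig_bits = 9891 * 16 = 158256 bits
compressed_size = n_symbols * avg_code_len = 9891 * 12.53 = 123934.23 bits
ratio = original_size / compressed_size = 158256 / 123934.23 = 1.2769

Compression ratio = 1.2769


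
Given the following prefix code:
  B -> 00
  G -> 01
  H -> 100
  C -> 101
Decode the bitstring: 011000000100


Decoding step by step:
Bits 01 -> G
Bits 100 -> H
Bits 00 -> B
Bits 00 -> B
Bits 100 -> H


Decoded message: GHBBH


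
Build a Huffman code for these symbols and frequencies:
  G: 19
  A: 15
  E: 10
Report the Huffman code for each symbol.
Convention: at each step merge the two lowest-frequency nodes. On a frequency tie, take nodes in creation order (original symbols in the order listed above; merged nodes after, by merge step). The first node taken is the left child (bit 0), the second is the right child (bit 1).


Huffman tree construction:
Step 1: Merge E(10) + A(15) = 25
Step 2: Merge G(19) + (E+A)(25) = 44
Read each symbol's code off the tree from the root (left child = 0, right child = 1).

Codes:
  G: 0 (length 1)
  A: 11 (length 2)
  E: 10 (length 2)
Average code length: 69/44 = 1.5682 bits/symbol


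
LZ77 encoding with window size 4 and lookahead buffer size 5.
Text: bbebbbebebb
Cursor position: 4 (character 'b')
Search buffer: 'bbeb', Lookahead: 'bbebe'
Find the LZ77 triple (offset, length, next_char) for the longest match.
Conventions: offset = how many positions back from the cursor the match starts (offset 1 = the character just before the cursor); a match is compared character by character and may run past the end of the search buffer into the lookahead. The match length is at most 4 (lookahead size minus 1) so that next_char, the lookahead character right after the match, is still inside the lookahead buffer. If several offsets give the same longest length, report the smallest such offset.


Try each offset into the search buffer:
  offset=1 (pos 3, char 'b'): match length 2
  offset=2 (pos 2, char 'e'): match length 0
  offset=3 (pos 1, char 'b'): match length 1
  offset=4 (pos 0, char 'b'): match length 4
Longest match has length 4 at offset 4.
next_char = character at position 4 + 4 = 8 -> 'e'

Best match: offset=4, length=4 (matching 'bbeb' starting at position 0)
LZ77 triple: (4, 4, 'e')


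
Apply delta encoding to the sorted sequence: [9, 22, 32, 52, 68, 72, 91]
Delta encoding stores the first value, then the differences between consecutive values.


First value: 9
Deltas:
  22 - 9 = 13
  32 - 22 = 10
  52 - 32 = 20
  68 - 52 = 16
  72 - 68 = 4
  91 - 72 = 19


Delta encoded: [9, 13, 10, 20, 16, 4, 19]


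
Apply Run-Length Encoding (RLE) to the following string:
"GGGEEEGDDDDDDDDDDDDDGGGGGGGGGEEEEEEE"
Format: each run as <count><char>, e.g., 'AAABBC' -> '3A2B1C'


Scanning runs left to right:
  i=0: run of 'G' x 3 -> '3G'
  i=3: run of 'E' x 3 -> '3E'
  i=6: run of 'G' x 1 -> '1G'
  i=7: run of 'D' x 13 -> '13D'
  i=20: run of 'G' x 9 -> '9G'
  i=29: run of 'E' x 7 -> '7E'

RLE = 3G3E1G13D9G7E


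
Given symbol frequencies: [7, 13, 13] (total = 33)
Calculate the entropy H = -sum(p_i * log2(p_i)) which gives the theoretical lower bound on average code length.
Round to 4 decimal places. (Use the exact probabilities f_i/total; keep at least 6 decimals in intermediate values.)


Per-symbol terms -p_i * log2(p_i) with p_i = f_i/33:
  p = 7/33 = 0.212121: log2(p) = -2.237039, -p*log2(p) = 0.474523
  p = 13/33 = 0.393939: log2(p) = -1.343954, -p*log2(p) = 0.529437
  p = 13/33 = 0.393939: log2(p) = -1.343954, -p*log2(p) = 0.529437
H = 0.474523 + 0.529437 + 0.529437 = 1.533397

H = 1.5334 bits/symbol


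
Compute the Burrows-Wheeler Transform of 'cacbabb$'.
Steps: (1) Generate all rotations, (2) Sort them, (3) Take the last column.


Rotations (sorted):
  0: $cacbabb -> last char: b
  1: abb$cacb -> last char: b
  2: acbabb$c -> last char: c
  3: b$cacbab -> last char: b
  4: babb$cac -> last char: c
  5: bb$cacba -> last char: a
  6: cacbabb$ -> last char: $
  7: cbabb$ca -> last char: a


BWT = bbcbca$a


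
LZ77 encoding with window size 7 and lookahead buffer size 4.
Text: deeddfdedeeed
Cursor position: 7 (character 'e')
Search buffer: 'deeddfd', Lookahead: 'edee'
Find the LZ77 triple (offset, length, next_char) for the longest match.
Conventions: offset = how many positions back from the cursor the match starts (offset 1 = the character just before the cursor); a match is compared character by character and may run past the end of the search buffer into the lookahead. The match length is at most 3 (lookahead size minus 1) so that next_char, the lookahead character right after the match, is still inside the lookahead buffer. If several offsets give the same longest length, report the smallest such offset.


Try each offset into the search buffer:
  offset=1 (pos 6, char 'd'): match length 0
  offset=2 (pos 5, char 'f'): match length 0
  offset=3 (pos 4, char 'd'): match length 0
  offset=4 (pos 3, char 'd'): match length 0
  offset=5 (pos 2, char 'e'): match length 2
  offset=6 (pos 1, char 'e'): match length 1
  offset=7 (pos 0, char 'd'): match length 0
Longest match has length 2 at offset 5.
next_char = character at position 7 + 2 = 9 -> 'e'

Best match: offset=5, length=2 (matching 'ed' starting at position 2)
LZ77 triple: (5, 2, 'e')


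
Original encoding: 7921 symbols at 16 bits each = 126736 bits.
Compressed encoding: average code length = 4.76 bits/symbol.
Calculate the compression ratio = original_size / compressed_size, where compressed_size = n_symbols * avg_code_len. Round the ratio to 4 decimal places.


original_size = n_symbols * orig_bits = 7921 * 16 = 126736 bits
compressed_size = n_symbols * avg_code_len = 7921 * 4.76 = 37703.96 bits
ratio = original_size / compressed_size = 126736 / 37703.96 = 3.3613

Compression ratio = 3.3613


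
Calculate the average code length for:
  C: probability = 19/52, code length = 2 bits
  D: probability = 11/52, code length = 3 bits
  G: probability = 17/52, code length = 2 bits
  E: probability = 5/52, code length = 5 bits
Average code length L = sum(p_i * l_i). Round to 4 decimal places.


Weighted contributions p_i * l_i:
  C: (19/52) * 2 = 38/52
  D: (11/52) * 3 = 33/52
  G: (17/52) * 2 = 34/52
  E: (5/52) * 5 = 25/52
Sum = (38 + 33 + 34 + 25)/52 = 130/52

L = 130/52 = 2.5000 bits/symbol


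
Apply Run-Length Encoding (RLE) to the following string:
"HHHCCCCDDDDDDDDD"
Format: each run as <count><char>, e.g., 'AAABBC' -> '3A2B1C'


Scanning runs left to right:
  i=0: run of 'H' x 3 -> '3H'
  i=3: run of 'C' x 4 -> '4C'
  i=7: run of 'D' x 9 -> '9D'

RLE = 3H4C9D


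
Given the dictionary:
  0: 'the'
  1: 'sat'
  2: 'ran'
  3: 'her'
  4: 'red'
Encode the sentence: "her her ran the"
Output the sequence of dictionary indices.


Look up each word in the dictionary:
  'her' -> 3
  'her' -> 3
  'ran' -> 2
  'the' -> 0

Encoded: [3, 3, 2, 0]


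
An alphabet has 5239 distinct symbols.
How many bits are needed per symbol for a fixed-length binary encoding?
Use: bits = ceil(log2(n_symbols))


log2(5239) = 12.3551
Bracket: 2^12 = 4096 < 5239 <= 2^13 = 8192
So ceil(log2(5239)) = 13

bits = ceil(log2(5239)) = ceil(12.3551) = 13 bits


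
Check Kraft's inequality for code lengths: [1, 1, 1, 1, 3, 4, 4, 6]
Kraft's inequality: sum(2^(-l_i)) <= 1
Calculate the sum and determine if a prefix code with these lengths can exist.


Sum = 2^(-1) + 2^(-1) + 2^(-1) + 2^(-1) + 2^(-3) + 2^(-4) + 2^(-4) + 2^(-6)
    = 0.5 + 0.5 + 0.5 + 0.5 + 0.125 + 0.0625 + 0.0625 + 0.015625
    = 145/64 = 2.265625
Since 2.265625 > 1, Kraft's inequality is NOT satisfied.
A prefix code with these lengths CANNOT exist.

Kraft sum = 2.265625. Not satisfied.


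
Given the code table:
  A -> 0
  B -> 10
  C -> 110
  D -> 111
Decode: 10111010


Decoding:
10 -> B
111 -> D
0 -> A
10 -> B


Result: BDAB


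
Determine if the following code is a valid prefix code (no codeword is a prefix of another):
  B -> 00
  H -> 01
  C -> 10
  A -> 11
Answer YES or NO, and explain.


Checking each pair (does one codeword prefix another?):
  B='00' vs H='01': no prefix
  B='00' vs C='10': no prefix
  B='00' vs A='11': no prefix
  H='01' vs B='00': no prefix
  H='01' vs C='10': no prefix
  H='01' vs A='11': no prefix
  C='10' vs B='00': no prefix
  C='10' vs H='01': no prefix
  C='10' vs A='11': no prefix
  A='11' vs B='00': no prefix
  A='11' vs H='01': no prefix
  A='11' vs C='10': no prefix
No violation found over all pairs.

YES -- this is a valid prefix code. No codeword is a prefix of any other codeword.


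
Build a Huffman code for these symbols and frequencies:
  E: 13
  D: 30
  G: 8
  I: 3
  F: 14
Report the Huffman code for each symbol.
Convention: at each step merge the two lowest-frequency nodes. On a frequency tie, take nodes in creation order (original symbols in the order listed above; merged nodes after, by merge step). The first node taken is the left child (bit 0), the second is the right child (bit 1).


Huffman tree construction:
Step 1: Merge I(3) + G(8) = 11
Step 2: Merge (I+G)(11) + E(13) = 24
Step 3: Merge F(14) + ((I+G)+E)(24) = 38
Step 4: Merge D(30) + (F+((I+G)+E))(38) = 68
Read each symbol's code off the tree from the root (left child = 0, right child = 1).

Codes:
  E: 111 (length 3)
  D: 0 (length 1)
  G: 1101 (length 4)
  I: 1100 (length 4)
  F: 10 (length 2)
Average code length: 141/68 = 2.0735 bits/symbol


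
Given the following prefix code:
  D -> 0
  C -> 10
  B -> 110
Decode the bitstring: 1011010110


Decoding step by step:
Bits 10 -> C
Bits 110 -> B
Bits 10 -> C
Bits 110 -> B


Decoded message: CBCB


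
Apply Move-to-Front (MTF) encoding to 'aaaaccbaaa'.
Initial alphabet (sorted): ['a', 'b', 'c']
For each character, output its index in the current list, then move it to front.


MTF encoding:
'a': index 0 in ['a', 'b', 'c'] -> ['a', 'b', 'c']
'a': index 0 in ['a', 'b', 'c'] -> ['a', 'b', 'c']
'a': index 0 in ['a', 'b', 'c'] -> ['a', 'b', 'c']
'a': index 0 in ['a', 'b', 'c'] -> ['a', 'b', 'c']
'c': index 2 in ['a', 'b', 'c'] -> ['c', 'a', 'b']
'c': index 0 in ['c', 'a', 'b'] -> ['c', 'a', 'b']
'b': index 2 in ['c', 'a', 'b'] -> ['b', 'c', 'a']
'a': index 2 in ['b', 'c', 'a'] -> ['a', 'b', 'c']
'a': index 0 in ['a', 'b', 'c'] -> ['a', 'b', 'c']
'a': index 0 in ['a', 'b', 'c'] -> ['a', 'b', 'c']


Output: [0, 0, 0, 0, 2, 0, 2, 2, 0, 0]


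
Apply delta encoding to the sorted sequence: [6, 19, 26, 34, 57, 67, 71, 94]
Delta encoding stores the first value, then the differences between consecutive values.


First value: 6
Deltas:
  19 - 6 = 13
  26 - 19 = 7
  34 - 26 = 8
  57 - 34 = 23
  67 - 57 = 10
  71 - 67 = 4
  94 - 71 = 23


Delta encoded: [6, 13, 7, 8, 23, 10, 4, 23]


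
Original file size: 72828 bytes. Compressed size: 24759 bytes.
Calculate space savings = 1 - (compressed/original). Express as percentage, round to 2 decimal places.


ratio = compressed/original = 24759/72828 = 0.339965
savings = 1 - ratio = 1 - 0.339965 = 0.660035
as a percentage: 0.660035 * 100 = 66.0%

Space savings = 1 - 24759/72828 = 66.0%


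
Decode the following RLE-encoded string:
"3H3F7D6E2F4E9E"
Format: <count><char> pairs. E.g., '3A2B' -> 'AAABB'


Expanding each <count><char> pair:
  3H -> 'HHH'
  3F -> 'FFF'
  7D -> 'DDDDDDD'
  6E -> 'EEEEEE'
  2F -> 'FF'
  4E -> 'EEEE'
  9E -> 'EEEEEEEEE'

Decoded = HHHFFFDDDDDDDEEEEEEFFEEEEEEEEEEEEE


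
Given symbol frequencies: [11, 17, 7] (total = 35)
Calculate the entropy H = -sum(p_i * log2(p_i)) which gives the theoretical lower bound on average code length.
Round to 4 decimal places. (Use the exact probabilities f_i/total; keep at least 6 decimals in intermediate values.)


Per-symbol terms -p_i * log2(p_i) with p_i = f_i/35:
  p = 11/35 = 0.314286: log2(p) = -1.669851, -p*log2(p) = 0.524810
  p = 17/35 = 0.485714: log2(p) = -1.041820, -p*log2(p) = 0.506027
  p = 7/35 = 0.200000: log2(p) = -2.321928, -p*log2(p) = 0.464386
H = 0.524810 + 0.506027 + 0.464386 = 1.495223

H = 1.4952 bits/symbol


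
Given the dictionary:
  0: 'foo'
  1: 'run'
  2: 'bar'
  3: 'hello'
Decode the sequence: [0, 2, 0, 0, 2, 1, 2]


Look up each index in the dictionary:
  0 -> 'foo'
  2 -> 'bar'
  0 -> 'foo'
  0 -> 'foo'
  2 -> 'bar'
  1 -> 'run'
  2 -> 'bar'

Decoded: "foo bar foo foo bar run bar"


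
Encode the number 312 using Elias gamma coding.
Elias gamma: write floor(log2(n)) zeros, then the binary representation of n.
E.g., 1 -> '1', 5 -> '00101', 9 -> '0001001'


num_bits = floor(log2(312)) + 1 = 9
leading_zeros = num_bits - 1 = 8
binary(312) = 100111000

Elias gamma(312) = '00000000' + '100111000' = 00000000100111000 (17 bits)


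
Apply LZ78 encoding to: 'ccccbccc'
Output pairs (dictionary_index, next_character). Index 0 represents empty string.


LZ78 encoding steps:
Dictionary: {0: ''}
Step 1: w='' (idx 0), next='c' -> output (0, 'c'), add 'c' as idx 1
Step 2: w='c' (idx 1), next='c' -> output (1, 'c'), add 'cc' as idx 2
Step 3: w='c' (idx 1), next='b' -> output (1, 'b'), add 'cb' as idx 3
Step 4: w='cc' (idx 2), next='c' -> output (2, 'c'), add 'ccc' as idx 4


Encoded: [(0, 'c'), (1, 'c'), (1, 'b'), (2, 'c')]


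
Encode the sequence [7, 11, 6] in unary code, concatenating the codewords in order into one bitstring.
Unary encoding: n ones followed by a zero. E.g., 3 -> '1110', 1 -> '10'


Encode each number as n ones followed by a terminating 0:
  7 -> 11111110 (8 bits)
  11 -> 111111111110 (12 bits)
  6 -> 1111110 (7 bits)
Total length = 8 + 12 + 7 = 27 bits.

Unary([7, 11, 6]) = 111111101111111111101111110 (27 bits)


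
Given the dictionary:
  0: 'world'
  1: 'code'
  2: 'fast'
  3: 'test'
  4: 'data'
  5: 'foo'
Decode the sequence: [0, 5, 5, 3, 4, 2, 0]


Look up each index in the dictionary:
  0 -> 'world'
  5 -> 'foo'
  5 -> 'foo'
  3 -> 'test'
  4 -> 'data'
  2 -> 'fast'
  0 -> 'world'

Decoded: "world foo foo test data fast world"


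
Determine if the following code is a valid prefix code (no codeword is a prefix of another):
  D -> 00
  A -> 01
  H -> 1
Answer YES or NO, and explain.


Checking each pair (does one codeword prefix another?):
  D='00' vs A='01': no prefix
  D='00' vs H='1': no prefix
  A='01' vs D='00': no prefix
  A='01' vs H='1': no prefix
  H='1' vs D='00': no prefix
  H='1' vs A='01': no prefix
No violation found over all pairs.

YES -- this is a valid prefix code. No codeword is a prefix of any other codeword.


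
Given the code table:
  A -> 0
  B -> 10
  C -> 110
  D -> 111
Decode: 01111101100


Decoding:
0 -> A
111 -> D
110 -> C
110 -> C
0 -> A


Result: ADCCA


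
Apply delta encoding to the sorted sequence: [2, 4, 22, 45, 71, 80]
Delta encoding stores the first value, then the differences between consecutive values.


First value: 2
Deltas:
  4 - 2 = 2
  22 - 4 = 18
  45 - 22 = 23
  71 - 45 = 26
  80 - 71 = 9


Delta encoded: [2, 2, 18, 23, 26, 9]


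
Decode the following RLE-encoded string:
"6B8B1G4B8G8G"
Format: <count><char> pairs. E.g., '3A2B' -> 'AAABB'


Expanding each <count><char> pair:
  6B -> 'BBBBBB'
  8B -> 'BBBBBBBB'
  1G -> 'G'
  4B -> 'BBBB'
  8G -> 'GGGGGGGG'
  8G -> 'GGGGGGGG'

Decoded = BBBBBBBBBBBBBBGBBBBGGGGGGGGGGGGGGGG


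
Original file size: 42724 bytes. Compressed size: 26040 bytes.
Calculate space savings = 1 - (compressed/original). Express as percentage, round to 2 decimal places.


ratio = compressed/original = 26040/42724 = 0.609493
savings = 1 - ratio = 1 - 0.609493 = 0.390507
as a percentage: 0.390507 * 100 = 39.05%

Space savings = 1 - 26040/42724 = 39.05%


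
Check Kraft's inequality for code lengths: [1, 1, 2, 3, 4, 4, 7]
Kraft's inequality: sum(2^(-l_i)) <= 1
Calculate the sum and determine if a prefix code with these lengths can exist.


Sum = 2^(-1) + 2^(-1) + 2^(-2) + 2^(-3) + 2^(-4) + 2^(-4) + 2^(-7)
    = 0.5 + 0.5 + 0.25 + 0.125 + 0.0625 + 0.0625 + 0.0078125
    = 193/128 = 1.5078125
Since 1.5078125 > 1, Kraft's inequality is NOT satisfied.
A prefix code with these lengths CANNOT exist.

Kraft sum = 1.5078125. Not satisfied.


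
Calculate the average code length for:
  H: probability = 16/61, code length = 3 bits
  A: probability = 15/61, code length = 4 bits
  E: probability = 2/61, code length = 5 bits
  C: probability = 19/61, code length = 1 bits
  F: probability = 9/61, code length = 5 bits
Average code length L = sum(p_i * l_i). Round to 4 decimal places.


Weighted contributions p_i * l_i:
  H: (16/61) * 3 = 48/61
  A: (15/61) * 4 = 60/61
  E: (2/61) * 5 = 10/61
  C: (19/61) * 1 = 19/61
  F: (9/61) * 5 = 45/61
Sum = (48 + 60 + 10 + 19 + 45)/61 = 182/61

L = 182/61 = 2.9836 bits/symbol


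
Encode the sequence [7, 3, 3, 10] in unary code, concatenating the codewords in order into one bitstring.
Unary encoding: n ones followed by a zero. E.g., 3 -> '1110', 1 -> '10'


Encode each number as n ones followed by a terminating 0:
  7 -> 11111110 (8 bits)
  3 -> 1110 (4 bits)
  3 -> 1110 (4 bits)
  10 -> 11111111110 (11 bits)
Total length = 8 + 4 + 4 + 11 = 27 bits.

Unary([7, 3, 3, 10]) = 111111101110111011111111110 (27 bits)


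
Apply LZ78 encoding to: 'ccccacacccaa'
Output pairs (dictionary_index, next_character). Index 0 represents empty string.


LZ78 encoding steps:
Dictionary: {0: ''}
Step 1: w='' (idx 0), next='c' -> output (0, 'c'), add 'c' as idx 1
Step 2: w='c' (idx 1), next='c' -> output (1, 'c'), add 'cc' as idx 2
Step 3: w='c' (idx 1), next='a' -> output (1, 'a'), add 'ca' as idx 3
Step 4: w='ca' (idx 3), next='c' -> output (3, 'c'), add 'cac' as idx 4
Step 5: w='cc' (idx 2), next='a' -> output (2, 'a'), add 'cca' as idx 5
Step 6: w='' (idx 0), next='a' -> output (0, 'a'), add 'a' as idx 6


Encoded: [(0, 'c'), (1, 'c'), (1, 'a'), (3, 'c'), (2, 'a'), (0, 'a')]


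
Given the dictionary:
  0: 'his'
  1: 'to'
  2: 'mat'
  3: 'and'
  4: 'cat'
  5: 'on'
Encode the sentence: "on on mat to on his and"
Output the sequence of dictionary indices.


Look up each word in the dictionary:
  'on' -> 5
  'on' -> 5
  'mat' -> 2
  'to' -> 1
  'on' -> 5
  'his' -> 0
  'and' -> 3

Encoded: [5, 5, 2, 1, 5, 0, 3]


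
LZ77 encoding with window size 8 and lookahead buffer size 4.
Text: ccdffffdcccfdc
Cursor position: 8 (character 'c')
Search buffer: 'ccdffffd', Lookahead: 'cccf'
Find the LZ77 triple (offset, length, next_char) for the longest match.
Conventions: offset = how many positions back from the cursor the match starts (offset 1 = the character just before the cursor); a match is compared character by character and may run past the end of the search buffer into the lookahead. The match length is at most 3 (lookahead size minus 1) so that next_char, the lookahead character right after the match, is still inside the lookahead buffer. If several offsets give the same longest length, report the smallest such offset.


Try each offset into the search buffer:
  offset=1 (pos 7, char 'd'): match length 0
  offset=2 (pos 6, char 'f'): match length 0
  offset=3 (pos 5, char 'f'): match length 0
  offset=4 (pos 4, char 'f'): match length 0
  offset=5 (pos 3, char 'f'): match length 0
  offset=6 (pos 2, char 'd'): match length 0
  offset=7 (pos 1, char 'c'): match length 1
  offset=8 (pos 0, char 'c'): match length 2
Longest match has length 2 at offset 8.
next_char = character at position 8 + 2 = 10 -> 'c'

Best match: offset=8, length=2 (matching 'cc' starting at position 0)
LZ77 triple: (8, 2, 'c')


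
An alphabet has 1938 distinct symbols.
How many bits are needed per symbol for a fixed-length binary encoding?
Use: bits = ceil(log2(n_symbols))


log2(1938) = 10.9204
Bracket: 2^10 = 1024 < 1938 <= 2^11 = 2048
So ceil(log2(1938)) = 11

bits = ceil(log2(1938)) = ceil(10.9204) = 11 bits


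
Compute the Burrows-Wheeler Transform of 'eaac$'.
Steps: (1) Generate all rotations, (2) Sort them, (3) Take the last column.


Rotations (sorted):
  0: $eaac -> last char: c
  1: aac$e -> last char: e
  2: ac$ea -> last char: a
  3: c$eaa -> last char: a
  4: eaac$ -> last char: $


BWT = ceaa$


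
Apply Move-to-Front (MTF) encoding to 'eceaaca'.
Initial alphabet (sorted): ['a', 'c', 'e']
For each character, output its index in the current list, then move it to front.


MTF encoding:
'e': index 2 in ['a', 'c', 'e'] -> ['e', 'a', 'c']
'c': index 2 in ['e', 'a', 'c'] -> ['c', 'e', 'a']
'e': index 1 in ['c', 'e', 'a'] -> ['e', 'c', 'a']
'a': index 2 in ['e', 'c', 'a'] -> ['a', 'e', 'c']
'a': index 0 in ['a', 'e', 'c'] -> ['a', 'e', 'c']
'c': index 2 in ['a', 'e', 'c'] -> ['c', 'a', 'e']
'a': index 1 in ['c', 'a', 'e'] -> ['a', 'c', 'e']


Output: [2, 2, 1, 2, 0, 2, 1]


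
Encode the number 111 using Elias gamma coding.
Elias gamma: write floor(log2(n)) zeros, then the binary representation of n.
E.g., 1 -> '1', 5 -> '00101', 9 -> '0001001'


num_bits = floor(log2(111)) + 1 = 7
leading_zeros = num_bits - 1 = 6
binary(111) = 1101111

Elias gamma(111) = '000000' + '1101111' = 0000001101111 (13 bits)


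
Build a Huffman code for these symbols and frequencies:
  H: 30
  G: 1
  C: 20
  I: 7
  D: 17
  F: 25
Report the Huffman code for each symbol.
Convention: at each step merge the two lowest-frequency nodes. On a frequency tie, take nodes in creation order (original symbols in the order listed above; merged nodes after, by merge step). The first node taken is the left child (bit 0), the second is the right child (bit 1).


Huffman tree construction:
Step 1: Merge G(1) + I(7) = 8
Step 2: Merge (G+I)(8) + D(17) = 25
Step 3: Merge C(20) + F(25) = 45
Step 4: Merge ((G+I)+D)(25) + H(30) = 55
Step 5: Merge (C+F)(45) + (((G+I)+D)+H)(55) = 100
Read each symbol's code off the tree from the root (left child = 0, right child = 1).

Codes:
  H: 11 (length 2)
  G: 1000 (length 4)
  C: 00 (length 2)
  I: 1001 (length 4)
  D: 101 (length 3)
  F: 01 (length 2)
Average code length: 233/100 = 2.3300 bits/symbol


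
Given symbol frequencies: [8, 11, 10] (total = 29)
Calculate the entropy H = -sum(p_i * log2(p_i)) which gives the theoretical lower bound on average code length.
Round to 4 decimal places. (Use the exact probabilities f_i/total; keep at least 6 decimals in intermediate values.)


Per-symbol terms -p_i * log2(p_i) with p_i = f_i/29:
  p = 8/29 = 0.275862: log2(p) = -1.857981, -p*log2(p) = 0.512546
  p = 11/29 = 0.379310: log2(p) = -1.398549, -p*log2(p) = 0.530484
  p = 10/29 = 0.344828: log2(p) = -1.536053, -p*log2(p) = 0.529673
H = 0.512546 + 0.530484 + 0.529673 = 1.572703

H = 1.5727 bits/symbol


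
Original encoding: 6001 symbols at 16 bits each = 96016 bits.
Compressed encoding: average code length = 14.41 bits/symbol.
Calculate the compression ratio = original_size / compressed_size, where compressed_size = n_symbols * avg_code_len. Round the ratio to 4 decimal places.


original_size = n_symbols * orig_bits = 6001 * 16 = 96016 bits
compressed_size = n_symbols * avg_code_len = 6001 * 14.41 = 86474.41 bits
ratio = original_size / compressed_size = 96016 / 86474.41 = 1.1103

Compression ratio = 1.1103


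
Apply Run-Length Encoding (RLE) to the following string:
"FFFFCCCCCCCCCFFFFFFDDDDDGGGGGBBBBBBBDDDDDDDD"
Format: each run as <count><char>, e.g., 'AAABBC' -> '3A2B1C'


Scanning runs left to right:
  i=0: run of 'F' x 4 -> '4F'
  i=4: run of 'C' x 9 -> '9C'
  i=13: run of 'F' x 6 -> '6F'
  i=19: run of 'D' x 5 -> '5D'
  i=24: run of 'G' x 5 -> '5G'
  i=29: run of 'B' x 7 -> '7B'
  i=36: run of 'D' x 8 -> '8D'

RLE = 4F9C6F5D5G7B8D


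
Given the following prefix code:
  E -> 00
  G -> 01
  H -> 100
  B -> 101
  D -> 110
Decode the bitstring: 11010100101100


Decoding step by step:
Bits 110 -> D
Bits 101 -> B
Bits 00 -> E
Bits 101 -> B
Bits 100 -> H


Decoded message: DBEBH


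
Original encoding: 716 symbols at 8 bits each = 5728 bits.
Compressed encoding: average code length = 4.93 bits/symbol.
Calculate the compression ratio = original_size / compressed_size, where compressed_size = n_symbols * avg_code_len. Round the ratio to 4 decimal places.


original_size = n_symbols * orig_bits = 716 * 8 = 5728 bits
compressed_size = n_symbols * avg_code_len = 716 * 4.93 = 3529.88 bits
ratio = original_size / compressed_size = 5728 / 3529.88 = 1.6227

Compression ratio = 1.6227


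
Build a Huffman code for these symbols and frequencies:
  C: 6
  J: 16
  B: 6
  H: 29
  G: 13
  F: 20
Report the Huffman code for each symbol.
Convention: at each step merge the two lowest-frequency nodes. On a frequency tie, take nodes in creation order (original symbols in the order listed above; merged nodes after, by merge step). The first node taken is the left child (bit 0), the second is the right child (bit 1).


Huffman tree construction:
Step 1: Merge C(6) + B(6) = 12
Step 2: Merge (C+B)(12) + G(13) = 25
Step 3: Merge J(16) + F(20) = 36
Step 4: Merge ((C+B)+G)(25) + H(29) = 54
Step 5: Merge (J+F)(36) + (((C+B)+G)+H)(54) = 90
Read each symbol's code off the tree from the root (left child = 0, right child = 1).

Codes:
  C: 1000 (length 4)
  J: 00 (length 2)
  B: 1001 (length 4)
  H: 11 (length 2)
  G: 101 (length 3)
  F: 01 (length 2)
Average code length: 217/90 = 2.4111 bits/symbol


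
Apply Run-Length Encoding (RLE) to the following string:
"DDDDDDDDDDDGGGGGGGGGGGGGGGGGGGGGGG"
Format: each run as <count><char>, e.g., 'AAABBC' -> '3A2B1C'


Scanning runs left to right:
  i=0: run of 'D' x 11 -> '11D'
  i=11: run of 'G' x 23 -> '23G'

RLE = 11D23G


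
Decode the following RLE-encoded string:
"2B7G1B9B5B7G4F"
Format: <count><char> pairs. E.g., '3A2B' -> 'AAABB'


Expanding each <count><char> pair:
  2B -> 'BB'
  7G -> 'GGGGGGG'
  1B -> 'B'
  9B -> 'BBBBBBBBB'
  5B -> 'BBBBB'
  7G -> 'GGGGGGG'
  4F -> 'FFFF'

Decoded = BBGGGGGGGBBBBBBBBBBBBBBBGGGGGGGFFFF


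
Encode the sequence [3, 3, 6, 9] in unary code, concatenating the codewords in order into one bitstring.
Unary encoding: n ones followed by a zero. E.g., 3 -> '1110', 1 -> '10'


Encode each number as n ones followed by a terminating 0:
  3 -> 1110 (4 bits)
  3 -> 1110 (4 bits)
  6 -> 1111110 (7 bits)
  9 -> 1111111110 (10 bits)
Total length = 4 + 4 + 7 + 10 = 25 bits.

Unary([3, 3, 6, 9]) = 1110111011111101111111110 (25 bits)


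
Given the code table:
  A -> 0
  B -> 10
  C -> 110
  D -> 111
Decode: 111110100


Decoding:
111 -> D
110 -> C
10 -> B
0 -> A


Result: DCBA


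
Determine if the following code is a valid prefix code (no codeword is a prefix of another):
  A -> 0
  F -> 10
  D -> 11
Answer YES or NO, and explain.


Checking each pair (does one codeword prefix another?):
  A='0' vs F='10': no prefix
  A='0' vs D='11': no prefix
  F='10' vs A='0': no prefix
  F='10' vs D='11': no prefix
  D='11' vs A='0': no prefix
  D='11' vs F='10': no prefix
No violation found over all pairs.

YES -- this is a valid prefix code. No codeword is a prefix of any other codeword.


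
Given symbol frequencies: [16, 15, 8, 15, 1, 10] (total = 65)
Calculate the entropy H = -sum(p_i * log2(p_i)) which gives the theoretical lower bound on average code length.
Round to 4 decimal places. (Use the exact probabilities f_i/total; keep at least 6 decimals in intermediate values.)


Per-symbol terms -p_i * log2(p_i) with p_i = f_i/65:
  p = 16/65 = 0.246154: log2(p) = -2.022368, -p*log2(p) = 0.497814
  p = 15/65 = 0.230769: log2(p) = -2.115477, -p*log2(p) = 0.488187
  p = 8/65 = 0.123077: log2(p) = -3.022368, -p*log2(p) = 0.371984
  p = 15/65 = 0.230769: log2(p) = -2.115477, -p*log2(p) = 0.488187
  p = 1/65 = 0.015385: log2(p) = -6.022368, -p*log2(p) = 0.092652
  p = 10/65 = 0.153846: log2(p) = -2.700440, -p*log2(p) = 0.415452
H = 0.497814 + 0.488187 + 0.371984 + 0.488187 + 0.092652 + 0.415452 = 2.354276

H = 2.3543 bits/symbol


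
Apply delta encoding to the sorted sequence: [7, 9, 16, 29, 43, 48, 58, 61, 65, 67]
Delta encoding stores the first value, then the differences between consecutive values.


First value: 7
Deltas:
  9 - 7 = 2
  16 - 9 = 7
  29 - 16 = 13
  43 - 29 = 14
  48 - 43 = 5
  58 - 48 = 10
  61 - 58 = 3
  65 - 61 = 4
  67 - 65 = 2


Delta encoded: [7, 2, 7, 13, 14, 5, 10, 3, 4, 2]


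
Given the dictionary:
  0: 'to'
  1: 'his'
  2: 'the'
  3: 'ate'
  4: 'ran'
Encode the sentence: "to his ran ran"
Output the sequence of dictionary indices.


Look up each word in the dictionary:
  'to' -> 0
  'his' -> 1
  'ran' -> 4
  'ran' -> 4

Encoded: [0, 1, 4, 4]


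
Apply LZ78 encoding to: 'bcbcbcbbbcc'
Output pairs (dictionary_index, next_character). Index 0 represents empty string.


LZ78 encoding steps:
Dictionary: {0: ''}
Step 1: w='' (idx 0), next='b' -> output (0, 'b'), add 'b' as idx 1
Step 2: w='' (idx 0), next='c' -> output (0, 'c'), add 'c' as idx 2
Step 3: w='b' (idx 1), next='c' -> output (1, 'c'), add 'bc' as idx 3
Step 4: w='bc' (idx 3), next='b' -> output (3, 'b'), add 'bcb' as idx 4
Step 5: w='b' (idx 1), next='b' -> output (1, 'b'), add 'bb' as idx 5
Step 6: w='c' (idx 2), next='c' -> output (2, 'c'), add 'cc' as idx 6


Encoded: [(0, 'b'), (0, 'c'), (1, 'c'), (3, 'b'), (1, 'b'), (2, 'c')]


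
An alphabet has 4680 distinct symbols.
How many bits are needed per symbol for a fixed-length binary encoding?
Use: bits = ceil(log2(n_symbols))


log2(4680) = 12.1923
Bracket: 2^12 = 4096 < 4680 <= 2^13 = 8192
So ceil(log2(4680)) = 13

bits = ceil(log2(4680)) = ceil(12.1923) = 13 bits


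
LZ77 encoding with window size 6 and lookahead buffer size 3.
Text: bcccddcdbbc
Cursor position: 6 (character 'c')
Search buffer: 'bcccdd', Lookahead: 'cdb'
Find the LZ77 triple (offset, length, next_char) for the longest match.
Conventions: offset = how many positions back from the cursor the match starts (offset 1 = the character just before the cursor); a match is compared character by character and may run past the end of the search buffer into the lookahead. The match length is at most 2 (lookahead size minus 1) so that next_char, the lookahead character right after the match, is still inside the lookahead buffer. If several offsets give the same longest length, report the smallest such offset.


Try each offset into the search buffer:
  offset=1 (pos 5, char 'd'): match length 0
  offset=2 (pos 4, char 'd'): match length 0
  offset=3 (pos 3, char 'c'): match length 2
  offset=4 (pos 2, char 'c'): match length 1
  offset=5 (pos 1, char 'c'): match length 1
  offset=6 (pos 0, char 'b'): match length 0
Longest match has length 2 at offset 3.
next_char = character at position 6 + 2 = 8 -> 'b'

Best match: offset=3, length=2 (matching 'cd' starting at position 3)
LZ77 triple: (3, 2, 'b')
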